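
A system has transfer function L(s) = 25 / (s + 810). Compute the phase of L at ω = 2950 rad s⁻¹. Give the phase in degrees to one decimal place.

∠(j2950 + 810) = arctan(2950/810) = 74.65°
∠L(j2950) = −74.65° = -74.65°

-74.6°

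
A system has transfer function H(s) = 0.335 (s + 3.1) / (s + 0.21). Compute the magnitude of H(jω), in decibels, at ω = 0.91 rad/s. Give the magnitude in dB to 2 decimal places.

1.28 dB

|j0.91 + 3.1| = √(0.91² + 3.1²) = 3.231
|j0.91 + 0.21| = √(0.91² + 0.21²) = 0.9339
|H(j0.91)| = 0.335 × 3.231 / 0.9339 = 1.1589
20 log₁₀(1.1589) = 1.281 dB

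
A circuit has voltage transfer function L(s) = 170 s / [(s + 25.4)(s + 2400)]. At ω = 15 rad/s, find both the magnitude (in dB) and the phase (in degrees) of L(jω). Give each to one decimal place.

|L| = -28.9 dB, ∠L = 59.1 deg

|j15| = 15
|j15 + 25.4| = √(15² + 25.4²) = 29.5
|j15 + 2400| = √(15² + 2400²) = 2400
|L(j15)| = 170 × 15 / (29.5 × 2400) = 0.036018
20 log₁₀(0.036018) = -28.87 dB
∠(j15) = 90.00°
∠(j15 + 25.4) = arctan(15/25.4) = 30.56°
∠(j15 + 2400) = arctan(15/2400) = 0.36°
∠L(j15) = 90.00° − (30.56° + 0.36°) = 59.08°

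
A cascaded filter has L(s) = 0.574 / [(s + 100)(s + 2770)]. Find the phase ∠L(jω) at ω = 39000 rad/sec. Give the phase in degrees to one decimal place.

-175.8 deg

∠(j39000 + 100) = arctan(39000/100) = 89.85°
∠(j39000 + 2770) = arctan(39000/2770) = 85.94°
∠L(j39000) = − (89.85° + 85.94°) = -175.79°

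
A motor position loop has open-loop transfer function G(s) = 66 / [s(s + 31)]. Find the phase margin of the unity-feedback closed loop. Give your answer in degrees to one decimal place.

Gain crossover: |G(jω)| = 1 at ω ≈ 2.12 rad/s.
∠G(j2.12) = −90° − arctan(2.12/31) ≈ -93.92°
PM = 180° + (-93.92°) = 86.08°

86.1°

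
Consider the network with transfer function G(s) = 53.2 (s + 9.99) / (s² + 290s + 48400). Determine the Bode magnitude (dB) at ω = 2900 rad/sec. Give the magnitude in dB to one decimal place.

|j2900 + 9.99| = √(2900² + 9.99²) = 2900
|(j2900)² + 290(j2900) + 48400| = |-8.3616e+06 + j8.41e+05| = 8.404e+06
|G(j2900)| = 53.2 × 2900 / 8.404e+06 = 0.018358
20 log₁₀(0.018358) = -34.72 dB

-34.7 dB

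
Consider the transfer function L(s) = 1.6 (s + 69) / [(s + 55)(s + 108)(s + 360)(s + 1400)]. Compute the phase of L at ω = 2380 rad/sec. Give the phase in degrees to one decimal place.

-228.7°

∠(j2380 + 69) = arctan(2380/69) = 88.34°
∠(j2380 + 55) = arctan(2380/55) = 88.68°
∠(j2380 + 108) = arctan(2380/108) = 87.40°
∠(j2380 + 360) = arctan(2380/360) = 81.40°
∠(j2380 + 1400) = arctan(2380/1400) = 59.53°
∠L(j2380) = 88.34° − (88.68° + 87.40° + 81.40° + 59.53°) = -228.67°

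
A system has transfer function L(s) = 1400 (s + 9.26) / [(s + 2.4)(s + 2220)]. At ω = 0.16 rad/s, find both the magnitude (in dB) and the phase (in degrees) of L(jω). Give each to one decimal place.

|j0.16 + 9.26| = √(0.16² + 9.26²) = 9.261
|j0.16 + 2.4| = √(0.16² + 2.4²) = 2.405
|j0.16 + 2220| = √(0.16² + 2220²) = 2220
|L(j0.16)| = 1400 × 9.261 / (2.405 × 2220) = 2.4282
20 log₁₀(2.4282) = 7.71 dB
∠(j0.16 + 9.26) = arctan(0.16/9.26) = 0.99°
∠(j0.16 + 2.4) = arctan(0.16/2.4) = 3.81°
∠(j0.16 + 2220) = arctan(0.16/2220) = 0.00°
∠L(j0.16) = 0.99° − (3.81° + 0.00°) = -2.83°

|L| = 7.7 dB, ∠L = -2.8°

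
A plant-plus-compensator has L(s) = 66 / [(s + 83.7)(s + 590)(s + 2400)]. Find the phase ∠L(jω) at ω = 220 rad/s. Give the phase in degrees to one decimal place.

-94.9°

∠(j220 + 83.7) = arctan(220/83.7) = 69.17°
∠(j220 + 590) = arctan(220/590) = 20.45°
∠(j220 + 2400) = arctan(220/2400) = 5.24°
∠L(j220) = − (69.17° + 20.45° + 5.24°) = -94.86°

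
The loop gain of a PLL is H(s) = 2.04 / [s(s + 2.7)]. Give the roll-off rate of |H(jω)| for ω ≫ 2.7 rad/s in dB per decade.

With 0 zeros and 2 poles, the high-frequency asymptotic slope is 20 × (0 − 2) = -40 dB/decade.

-40 dB/decade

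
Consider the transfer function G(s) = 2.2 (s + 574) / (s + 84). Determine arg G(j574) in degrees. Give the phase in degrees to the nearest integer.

∠(j574 + 574) = arctan(574/574) = 45.00°
∠(j574 + 84) = arctan(574/84) = 81.67°
∠G(j574) = 45.00° − 81.67° = -36.67°

-37 deg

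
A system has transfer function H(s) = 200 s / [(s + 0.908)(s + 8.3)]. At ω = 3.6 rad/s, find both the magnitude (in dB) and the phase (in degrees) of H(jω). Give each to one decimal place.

|j3.6| = 3.6
|j3.6 + 0.908| = √(3.6² + 0.908²) = 3.713
|j3.6 + 8.3| = √(3.6² + 8.3²) = 9.047
|H(j3.6)| = 200 × 3.6 / (3.713 × 9.047) = 21.435
20 log₁₀(21.435) = 26.62 dB
∠(j3.6) = 90.00°
∠(j3.6 + 0.908) = arctan(3.6/0.908) = 75.84°
∠(j3.6 + 8.3) = arctan(3.6/8.3) = 23.45°
∠H(j3.6) = 90.00° − (75.84° + 23.45°) = -9.29°

|H| = 26.6 dB, ∠H = -9.3°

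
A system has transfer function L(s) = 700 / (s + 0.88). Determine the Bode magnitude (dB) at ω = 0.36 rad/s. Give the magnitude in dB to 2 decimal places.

57.34 dB

|j0.36 + 0.88| = √(0.36² + 0.88²) = 0.9508
|L(j0.36)| = 700 / 0.9508 = 736.23
20 log₁₀(736.23) = 57.340 dB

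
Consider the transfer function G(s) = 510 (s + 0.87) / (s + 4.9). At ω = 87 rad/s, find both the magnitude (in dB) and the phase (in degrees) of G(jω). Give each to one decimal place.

|G| = 54.1 dB, ∠G = 2.7°

|j87 + 0.87| = √(87² + 0.87²) = 87
|j87 + 4.9| = √(87² + 4.9²) = 87.14
|G(j87)| = 510 × 87 / 87.14 = 509.22
20 log₁₀(509.22) = 54.14 dB
∠(j87 + 0.87) = arctan(87/0.87) = 89.43°
∠(j87 + 4.9) = arctan(87/4.9) = 86.78°
∠G(j87) = 89.43° − 86.78° = 2.65°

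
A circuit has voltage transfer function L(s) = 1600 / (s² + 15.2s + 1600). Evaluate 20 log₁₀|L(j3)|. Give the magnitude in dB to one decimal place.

|(j3)² + 15.2(j3) + 1600| = |1591 + j45.6| = 1592
|L(j3)| = 1600 / 1592 = 1.0052
20 log₁₀(1.0052) = 0.05 dB

0.0 dB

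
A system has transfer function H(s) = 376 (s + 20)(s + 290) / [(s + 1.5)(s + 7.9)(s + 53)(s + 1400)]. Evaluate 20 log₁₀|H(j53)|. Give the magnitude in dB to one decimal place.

|j53 + 20| = √(53² + 20²) = 56.65
|j53 + 290| = √(53² + 290²) = 294.8
|j53 + 1.5| = √(53² + 1.5²) = 53.02
|j53 + 7.9| = √(53² + 7.9²) = 53.59
|j53 + 53| = √(53² + 53²) = 74.95
|j53 + 1400| = √(53² + 1400²) = 1401
|H(j53)| = 376 × 56.65 × 294.8 / (53.02 × 53.59 × 74.95 × 1401) = 0.021046
20 log₁₀(0.021046) = -33.54 dB

-33.5 dB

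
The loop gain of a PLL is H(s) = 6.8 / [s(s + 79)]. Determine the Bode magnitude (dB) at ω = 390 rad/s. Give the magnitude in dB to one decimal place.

-87.2 dB

|j390 + 79| = √(390² + 79²) = 397.9
|j390| = 390
|H(j390)| = 6.8 / (397.9 × 390) = 4.3818e-05
20 log₁₀(4.3818e-05) = -87.17 dB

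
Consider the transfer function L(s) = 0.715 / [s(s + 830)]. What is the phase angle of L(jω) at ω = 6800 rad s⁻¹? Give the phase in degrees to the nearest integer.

-173 deg

∠(j6800 + 830) = arctan(6800/830) = 83.04°
∠(j6800) = 90.00°
∠L(j6800) = − (83.04° + 90.00°) = -173.04°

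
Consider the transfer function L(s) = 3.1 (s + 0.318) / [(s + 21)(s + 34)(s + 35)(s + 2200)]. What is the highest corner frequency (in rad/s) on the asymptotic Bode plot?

2200 rad/s

Break frequencies occur at each pole and zero magnitude: 0.318 rad/s, 21 rad/s, 34 rad/s, 35 rad/s, 2200 rad/s.
The highest is 2200 rad/s.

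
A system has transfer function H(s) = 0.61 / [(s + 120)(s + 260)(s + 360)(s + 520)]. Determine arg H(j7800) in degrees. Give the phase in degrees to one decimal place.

-350.8 deg

∠(j7800 + 120) = arctan(7800/120) = 89.12°
∠(j7800 + 260) = arctan(7800/260) = 88.09°
∠(j7800 + 360) = arctan(7800/360) = 87.36°
∠(j7800 + 520) = arctan(7800/520) = 86.19°
∠H(j7800) = − (89.12° + 88.09° + 87.36° + 86.19°) = -350.75°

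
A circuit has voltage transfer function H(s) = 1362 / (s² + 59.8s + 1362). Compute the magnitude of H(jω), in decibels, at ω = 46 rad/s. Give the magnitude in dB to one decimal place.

-6.4 dB

|(j46)² + 59.8(j46) + 1362| = |-754 + j2750.8| = 2852
|H(j46)| = 1362 / 2852 = 0.47752
20 log₁₀(0.47752) = -6.42 dB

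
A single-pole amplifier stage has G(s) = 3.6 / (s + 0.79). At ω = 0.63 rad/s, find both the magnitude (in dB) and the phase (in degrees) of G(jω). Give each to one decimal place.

|j0.63 + 0.79| = √(0.63² + 0.79²) = 1.01
|G(j0.63)| = 3.6 / 1.01 = 3.5628
20 log₁₀(3.5628) = 11.04 dB
∠(j0.63 + 0.79) = arctan(0.63/0.79) = 38.57°
∠G(j0.63) = −38.57° = -38.57°

|G| = 11.0 dB, ∠G = -38.6 deg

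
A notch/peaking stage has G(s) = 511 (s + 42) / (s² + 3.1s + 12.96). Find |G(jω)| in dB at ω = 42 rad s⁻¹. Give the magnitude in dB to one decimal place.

|j42 + 42| = √(42² + 42²) = 59.4
|(j42)² + 3.1(j42) + 12.96| = |-1751 + j130.2| = 1756
|G(j42)| = 511 × 59.4 / 1756 = 17.286
20 log₁₀(17.286) = 24.75 dB

24.8 dB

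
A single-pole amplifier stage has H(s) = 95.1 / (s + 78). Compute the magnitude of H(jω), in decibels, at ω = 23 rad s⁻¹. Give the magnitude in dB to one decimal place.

|j23 + 78| = √(23² + 78²) = 81.32
|H(j23)| = 95.1 / 81.32 = 1.1694
20 log₁₀(1.1694) = 1.36 dB

1.4 dB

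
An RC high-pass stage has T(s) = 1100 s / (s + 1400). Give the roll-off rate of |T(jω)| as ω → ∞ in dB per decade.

0 dB/decade

With 1 zero and 1 pole, the high-frequency asymptotic slope is 20 × (1 − 1) = 0 dB/decade.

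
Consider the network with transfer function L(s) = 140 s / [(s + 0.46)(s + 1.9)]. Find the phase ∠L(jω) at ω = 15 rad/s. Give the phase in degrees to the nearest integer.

-81 deg

∠(j15) = 90.00°
∠(j15 + 0.46) = arctan(15/0.46) = 88.24°
∠(j15 + 1.9) = arctan(15/1.9) = 82.78°
∠L(j15) = 90.00° − (88.24° + 82.78°) = -81.02°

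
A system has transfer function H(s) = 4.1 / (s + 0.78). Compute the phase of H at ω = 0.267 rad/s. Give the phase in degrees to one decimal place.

∠(j0.267 + 0.78) = arctan(0.267/0.78) = 18.90°
∠H(j0.267) = −18.90° = -18.90°

-18.9 deg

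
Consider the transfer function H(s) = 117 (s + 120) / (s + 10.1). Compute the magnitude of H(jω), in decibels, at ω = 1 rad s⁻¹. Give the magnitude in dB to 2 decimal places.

|j1 + 120| = √(1² + 120²) = 120
|j1 + 10.1| = √(1² + 10.1²) = 10.15
|H(j1)| = 117 × 120 / 10.15 = 1383.4
20 log₁₀(1383.4) = 62.819 dB

62.82 dB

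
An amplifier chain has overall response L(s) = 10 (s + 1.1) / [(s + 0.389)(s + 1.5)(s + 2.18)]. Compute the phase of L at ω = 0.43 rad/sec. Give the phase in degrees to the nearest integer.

∠(j0.43 + 1.1) = arctan(0.43/1.1) = 21.35°
∠(j0.43 + 0.389) = arctan(0.43/0.389) = 47.87°
∠(j0.43 + 1.5) = arctan(0.43/1.5) = 16.00°
∠(j0.43 + 2.18) = arctan(0.43/2.18) = 11.16°
∠L(j0.43) = 21.35° − (47.87° + 16.00° + 11.16°) = -53.67°

-54°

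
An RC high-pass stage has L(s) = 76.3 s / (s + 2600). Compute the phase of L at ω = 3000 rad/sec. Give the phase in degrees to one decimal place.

∠(j3000) = 90.00°
∠(j3000 + 2600) = arctan(3000/2600) = 49.09°
∠L(j3000) = 90.00° − 49.09° = 40.91°

40.9°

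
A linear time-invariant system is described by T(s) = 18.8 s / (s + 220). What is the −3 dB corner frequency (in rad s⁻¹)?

For a single-pole high-pass, the −3 dB point is at the pole: ω = 220 rad s⁻¹.

220 rad s⁻¹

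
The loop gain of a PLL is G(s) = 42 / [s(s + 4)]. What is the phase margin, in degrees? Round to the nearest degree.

34°

Gain crossover: |G(jω)| = 1 at ω ≈ 5.9 rad/sec.
∠G(j5.9) = −90° − arctan(5.9/4) ≈ -145.84°
PM = 180° + (-145.84°) = 34.16°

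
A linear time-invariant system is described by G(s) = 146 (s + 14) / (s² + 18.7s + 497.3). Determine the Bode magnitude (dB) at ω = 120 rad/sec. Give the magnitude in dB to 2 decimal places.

1.96 dB

|j120 + 14| = √(120² + 14²) = 120.8
|(j120)² + 18.7(j120) + 497.3| = |-13903 + j2244| = 1.408e+04
|G(j120)| = 146 × 120.8 / 1.408e+04 = 1.2525
20 log₁₀(1.2525) = 1.956 dB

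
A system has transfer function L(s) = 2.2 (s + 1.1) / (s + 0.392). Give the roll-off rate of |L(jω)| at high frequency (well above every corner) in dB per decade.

0 dB/decade

With 1 zero and 1 pole, the high-frequency asymptotic slope is 20 × (1 − 1) = 0 dB/decade.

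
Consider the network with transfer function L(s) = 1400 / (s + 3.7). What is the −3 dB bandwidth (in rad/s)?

3.7 rad/s

For a single-pole low-pass, the −3 dB point is at the pole: ω = 3.7 rad/s.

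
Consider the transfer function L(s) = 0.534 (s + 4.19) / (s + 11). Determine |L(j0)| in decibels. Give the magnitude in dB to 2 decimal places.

-13.83 dB

L(0) = 0.534 × 4.19 / 11 = 0.20341
20 log₁₀(0.20341) = -13.833 dB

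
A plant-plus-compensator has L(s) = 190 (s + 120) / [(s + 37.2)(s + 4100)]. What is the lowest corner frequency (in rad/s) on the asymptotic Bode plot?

37.2 rad/s

Break frequencies occur at each pole and zero magnitude: 37.2 rad/s, 120 rad/s, 4100 rad/s.
The lowest is 37.2 rad/s.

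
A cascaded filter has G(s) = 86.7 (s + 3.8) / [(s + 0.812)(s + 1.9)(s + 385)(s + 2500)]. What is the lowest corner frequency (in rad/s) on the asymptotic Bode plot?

Break frequencies occur at each pole and zero magnitude: 0.812 rad/s, 1.9 rad/s, 3.8 rad/s, 385 rad/s, 2500 rad/s.
The lowest is 0.812 rad/s.

0.812 rad/s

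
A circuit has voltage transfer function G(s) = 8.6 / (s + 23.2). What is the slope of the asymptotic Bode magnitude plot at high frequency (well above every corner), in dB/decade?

-20 dB/decade

With 0 zeros and 1 pole, the high-frequency asymptotic slope is 20 × (0 − 1) = -20 dB/decade.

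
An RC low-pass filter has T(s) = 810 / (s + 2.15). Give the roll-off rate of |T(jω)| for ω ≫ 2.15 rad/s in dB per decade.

With 0 zeros and 1 pole, the high-frequency asymptotic slope is 20 × (0 − 1) = -20 dB/decade.

-20 dB/decade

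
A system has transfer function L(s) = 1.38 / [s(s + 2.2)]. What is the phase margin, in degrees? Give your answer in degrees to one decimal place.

74.6°

Gain crossover: |L(jω)| = 1 at ω ≈ 0.605 rad/s.
∠L(j0.605) = −90° − arctan(0.605/2.2) ≈ -105.37°
PM = 180° + (-105.37°) = 74.63°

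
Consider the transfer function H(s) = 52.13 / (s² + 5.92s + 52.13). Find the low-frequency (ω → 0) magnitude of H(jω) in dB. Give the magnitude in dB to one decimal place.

0.0 dB

H(0) = 52.13 / 52.13 = 1
20 log₁₀(1) = 0.00 dB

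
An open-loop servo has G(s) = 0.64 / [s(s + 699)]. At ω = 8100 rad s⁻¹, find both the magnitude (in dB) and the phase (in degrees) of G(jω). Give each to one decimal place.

|j8100 + 699| = √(8100² + 699²) = 8130
|j8100| = 8100
|G(j8100)| = 0.64 / (8130 × 8100) = 9.7185e-09
20 log₁₀(9.7185e-09) = -160.25 dB
∠(j8100 + 699) = arctan(8100/699) = 85.07°
∠(j8100) = 90.00°
∠G(j8100) = − (85.07° + 90.00°) = -175.07°

|G| = -160.2 dB, ∠G = -175.1 deg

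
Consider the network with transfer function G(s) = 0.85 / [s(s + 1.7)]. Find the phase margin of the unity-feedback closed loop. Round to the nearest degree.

Gain crossover: |G(jω)| = 1 at ω ≈ 0.481 rad s⁻¹.
∠G(j0.481) = −90° − arctan(0.481/1.7) ≈ -105.80°
PM = 180° + (-105.80°) = 74.20°

74°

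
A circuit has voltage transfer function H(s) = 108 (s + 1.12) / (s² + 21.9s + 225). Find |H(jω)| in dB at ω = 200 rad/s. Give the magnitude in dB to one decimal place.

|j200 + 1.12| = √(200² + 1.12²) = 200
|(j200)² + 21.9(j200) + 225| = |-39775 + j4380| = 4.002e+04
|H(j200)| = 108 × 200 / 4.002e+04 = 0.5398
20 log₁₀(0.5398) = -5.36 dB

-5.4 dB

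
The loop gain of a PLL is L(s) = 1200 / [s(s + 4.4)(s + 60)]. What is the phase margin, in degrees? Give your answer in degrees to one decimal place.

47.8°

Gain crossover: |L(jω)| = 1 at ω ≈ 3.54 rad/s.
∠L(j3.54) = −90° − arctan(3.54/4.4) − arctan(3.54/60) ≈ -132.17°
PM = 180° + (-132.17°) = 47.83°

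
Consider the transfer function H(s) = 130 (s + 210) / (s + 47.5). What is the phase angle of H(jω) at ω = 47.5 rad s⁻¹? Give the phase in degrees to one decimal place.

∠(j47.5 + 210) = arctan(47.5/210) = 12.75°
∠(j47.5 + 47.5) = arctan(47.5/47.5) = 45.00°
∠H(j47.5) = 12.75° − 45.00° = -32.25°

-32.3°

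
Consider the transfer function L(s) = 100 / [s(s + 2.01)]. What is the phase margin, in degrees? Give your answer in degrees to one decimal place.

11.5°

Gain crossover: |L(jω)| = 1 at ω ≈ 9.9 rad s⁻¹.
∠L(j9.9) = −90° − arctan(9.9/2.01) ≈ -168.52°
PM = 180° + (-168.52°) = 11.48°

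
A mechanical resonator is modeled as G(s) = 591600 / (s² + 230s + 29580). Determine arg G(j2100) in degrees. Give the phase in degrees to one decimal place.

-173.7°

∠[(j2100)² + 230(j2100) + 29580] = ∠[-4.3804e+06 + j4.83e+05] = 173.71°
∠G(j2100) = −173.71° = -173.71°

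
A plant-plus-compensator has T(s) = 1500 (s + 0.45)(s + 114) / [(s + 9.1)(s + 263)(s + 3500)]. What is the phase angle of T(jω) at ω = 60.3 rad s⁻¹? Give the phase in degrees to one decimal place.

22.1°

∠(j60.3 + 0.45) = arctan(60.3/0.45) = 89.57°
∠(j60.3 + 114) = arctan(60.3/114) = 27.88°
∠(j60.3 + 9.1) = arctan(60.3/9.1) = 81.42°
∠(j60.3 + 263) = arctan(60.3/263) = 12.91°
∠(j60.3 + 3500) = arctan(60.3/3500) = 0.99°
∠T(j60.3) = 89.57° + 27.88° − (81.42° + 12.91° + 0.99°) = 22.13°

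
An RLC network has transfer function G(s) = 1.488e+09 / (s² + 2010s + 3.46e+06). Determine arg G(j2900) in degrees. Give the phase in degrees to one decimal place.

∠[(j2900)² + 2010(j2900) + 3.46e+06] = ∠[-4.95e+06 + j5.829e+06] = 130.34°
∠G(j2900) = −130.34° = -130.34°

-130.3 deg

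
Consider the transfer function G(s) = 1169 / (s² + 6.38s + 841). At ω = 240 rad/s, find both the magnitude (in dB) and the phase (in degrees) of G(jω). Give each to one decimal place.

|(j240)² + 6.38(j240) + 841| = |-56759 + j1531.2| = 5.678e+04
|G(j240)| = 1169 / 5.678e+04 = 0.020588
20 log₁₀(0.020588) = -33.73 dB
∠[(j240)² + 6.38(j240) + 841] = ∠[-56759 + j1531.2] = 178.45°
∠G(j240) = −178.45° = -178.45°

|G| = -33.7 dB, ∠G = -178.5°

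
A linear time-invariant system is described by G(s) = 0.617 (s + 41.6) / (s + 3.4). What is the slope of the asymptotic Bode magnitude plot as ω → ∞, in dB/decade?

With 1 zero and 1 pole, the high-frequency asymptotic slope is 20 × (1 − 1) = 0 dB/decade.

0 dB/decade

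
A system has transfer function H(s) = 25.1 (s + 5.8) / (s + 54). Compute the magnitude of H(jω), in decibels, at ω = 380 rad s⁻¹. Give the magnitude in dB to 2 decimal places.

27.91 dB

|j380 + 5.8| = √(380² + 5.8²) = 380
|j380 + 54| = √(380² + 54²) = 383.8
|H(j380)| = 25.1 × 380 / 383.8 = 24.853
20 log₁₀(24.853) = 27.908 dB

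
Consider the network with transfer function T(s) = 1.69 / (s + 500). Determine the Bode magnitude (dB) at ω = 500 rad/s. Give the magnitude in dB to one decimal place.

-52.4 dB

|j500 + 500| = √(500² + 500²) = 707.1
|T(j500)| = 1.69 / 707.1 = 0.00239
20 log₁₀(0.00239) = -52.43 dB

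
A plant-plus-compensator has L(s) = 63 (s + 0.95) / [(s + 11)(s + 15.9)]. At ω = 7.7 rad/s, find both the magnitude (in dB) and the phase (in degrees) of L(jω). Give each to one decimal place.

|j7.7 + 0.95| = √(7.7² + 0.95²) = 7.758
|j7.7 + 11| = √(7.7² + 11²) = 13.43
|j7.7 + 15.9| = √(7.7² + 15.9²) = 17.67
|L(j7.7)| = 63 × 7.758 / (13.43 × 17.67) = 2.0605
20 log₁₀(2.0605) = 6.28 dB
∠(j7.7 + 0.95) = arctan(7.7/0.95) = 82.97°
∠(j7.7 + 11) = arctan(7.7/11) = 34.99°
∠(j7.7 + 15.9) = arctan(7.7/15.9) = 25.84°
∠L(j7.7) = 82.97° − (34.99° + 25.84°) = 22.13°

|L| = 6.3 dB, ∠L = 22.1 deg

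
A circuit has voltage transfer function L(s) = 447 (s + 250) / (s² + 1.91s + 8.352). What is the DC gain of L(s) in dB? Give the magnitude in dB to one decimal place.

82.5 dB

L(0) = 447 × 250 / 8.352 = 13380
20 log₁₀(13380) = 82.53 dB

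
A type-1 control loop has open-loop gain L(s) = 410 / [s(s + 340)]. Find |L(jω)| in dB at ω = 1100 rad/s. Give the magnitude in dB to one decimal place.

|j1100 + 340| = √(1100² + 340²) = 1151
|j1100| = 1100
|L(j1100)| = 410 / (1151 × 1100) = 0.00032373
20 log₁₀(0.00032373) = -69.80 dB

-69.8 dB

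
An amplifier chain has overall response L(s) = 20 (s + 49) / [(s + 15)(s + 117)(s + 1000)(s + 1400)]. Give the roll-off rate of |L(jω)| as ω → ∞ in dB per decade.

With 1 zero and 4 poles, the high-frequency asymptotic slope is 20 × (1 − 4) = -60 dB/decade.

-60 dB/decade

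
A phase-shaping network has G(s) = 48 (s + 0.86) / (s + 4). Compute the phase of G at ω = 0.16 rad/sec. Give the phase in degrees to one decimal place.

8.2°

∠(j0.16 + 0.86) = arctan(0.16/0.86) = 10.54°
∠(j0.16 + 4) = arctan(0.16/4) = 2.29°
∠G(j0.16) = 10.54° − 2.29° = 8.25°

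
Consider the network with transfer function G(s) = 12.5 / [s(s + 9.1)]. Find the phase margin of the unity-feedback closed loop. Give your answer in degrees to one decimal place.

81.5°

Gain crossover: |G(jω)| = 1 at ω ≈ 1.36 rad s⁻¹.
∠G(j1.36) = −90° − arctan(1.36/9.1) ≈ -98.49°
PM = 180° + (-98.49°) = 81.51°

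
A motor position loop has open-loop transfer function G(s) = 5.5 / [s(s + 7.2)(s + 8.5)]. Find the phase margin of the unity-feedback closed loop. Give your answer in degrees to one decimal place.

Gain crossover: |G(jω)| = 1 at ω ≈ 0.0899 rad/s.
∠G(j0.0899) = −90° − arctan(0.0899/7.2) − arctan(0.0899/8.5) ≈ -91.32°
PM = 180° + (-91.32°) = 88.68°

88.7°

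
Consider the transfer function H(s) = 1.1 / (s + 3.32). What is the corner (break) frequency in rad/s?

3.32 rad/s

The single real pole at s = −3.32 gives a corner at ω = 3.32 rad/s.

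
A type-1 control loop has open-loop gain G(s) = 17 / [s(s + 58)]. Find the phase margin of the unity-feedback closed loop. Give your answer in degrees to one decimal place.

89.7°

Gain crossover: |G(jω)| = 1 at ω ≈ 0.293 rad/s.
∠G(j0.293) = −90° − arctan(0.293/58) ≈ -90.29°
PM = 180° + (-90.29°) = 89.71°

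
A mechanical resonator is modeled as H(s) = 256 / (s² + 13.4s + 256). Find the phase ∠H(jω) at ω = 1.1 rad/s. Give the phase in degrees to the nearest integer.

∠[(j1.1)² + 13.4(j1.1) + 256] = ∠[254.79 + j14.74] = 3.31°
∠H(j1.1) = −3.31° = -3.31°

-3°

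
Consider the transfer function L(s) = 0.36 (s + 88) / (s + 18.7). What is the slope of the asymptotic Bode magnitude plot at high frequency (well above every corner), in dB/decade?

With 1 zero and 1 pole, the high-frequency asymptotic slope is 20 × (1 − 1) = 0 dB/decade.

0 dB/decade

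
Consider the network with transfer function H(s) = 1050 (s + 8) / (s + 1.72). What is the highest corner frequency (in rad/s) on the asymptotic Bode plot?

8 rad/s

Break frequencies occur at each pole and zero magnitude: 1.72 rad/s, 8 rad/s.
The highest is 8 rad/s.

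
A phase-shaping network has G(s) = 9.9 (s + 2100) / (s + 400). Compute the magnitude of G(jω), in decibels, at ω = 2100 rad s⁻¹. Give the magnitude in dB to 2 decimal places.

22.77 dB

|j2100 + 2100| = √(2100² + 2100²) = 2970
|j2100 + 400| = √(2100² + 400²) = 2138
|G(j2100)| = 9.9 × 2970 / 2138 = 13.753
20 log₁₀(13.753) = 22.768 dB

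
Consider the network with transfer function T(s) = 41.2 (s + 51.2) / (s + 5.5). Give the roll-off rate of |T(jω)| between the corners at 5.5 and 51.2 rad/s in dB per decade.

In this band the factors already past their corner are: pole at 5.5; net slope = -20 dB/decade.

-20 dB/decade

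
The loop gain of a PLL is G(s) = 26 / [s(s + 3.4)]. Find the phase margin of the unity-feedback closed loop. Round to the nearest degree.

37 deg

Gain crossover: |G(jω)| = 1 at ω ≈ 4.57 rad s⁻¹.
∠G(j4.57) = −90° − arctan(4.57/3.4) ≈ -143.33°
PM = 180° + (-143.33°) = 36.67°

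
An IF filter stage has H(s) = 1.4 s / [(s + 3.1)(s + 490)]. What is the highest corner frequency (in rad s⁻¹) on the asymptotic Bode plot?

Break frequencies occur at each pole and zero magnitude: 3.1 rad s⁻¹, 490 rad s⁻¹.
The highest is 490 rad s⁻¹.

490 rad s⁻¹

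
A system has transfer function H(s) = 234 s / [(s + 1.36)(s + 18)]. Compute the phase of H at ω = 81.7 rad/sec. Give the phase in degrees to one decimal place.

∠(j81.7) = 90.00°
∠(j81.7 + 1.36) = arctan(81.7/1.36) = 89.05°
∠(j81.7 + 18) = arctan(81.7/18) = 77.58°
∠H(j81.7) = 90.00° − (89.05° + 77.58°) = -76.62°

-76.6°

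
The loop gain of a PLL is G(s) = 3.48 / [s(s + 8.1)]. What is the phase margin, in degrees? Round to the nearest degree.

Gain crossover: |G(jω)| = 1 at ω ≈ 0.429 rad/sec.
∠G(j0.429) = −90° − arctan(0.429/8.1) ≈ -93.03°
PM = 180° + (-93.03°) = 86.97°

87 deg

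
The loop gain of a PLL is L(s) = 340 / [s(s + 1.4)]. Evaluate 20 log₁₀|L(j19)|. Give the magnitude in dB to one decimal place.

-0.5 dB

|j19 + 1.4| = √(19² + 1.4²) = 19.05
|j19| = 19
|L(j19)| = 340 / (19.05 × 19) = 0.93928
20 log₁₀(0.93928) = -0.54 dB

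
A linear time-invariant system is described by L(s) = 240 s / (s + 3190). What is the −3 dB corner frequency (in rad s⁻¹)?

3190 rad s⁻¹

For a single-pole high-pass, the −3 dB point is at the pole: ω = 3190 rad s⁻¹.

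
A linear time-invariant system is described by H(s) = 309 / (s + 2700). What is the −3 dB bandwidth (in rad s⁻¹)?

2700 rad s⁻¹

For a single-pole low-pass, the −3 dB point is at the pole: ω = 2700 rad s⁻¹.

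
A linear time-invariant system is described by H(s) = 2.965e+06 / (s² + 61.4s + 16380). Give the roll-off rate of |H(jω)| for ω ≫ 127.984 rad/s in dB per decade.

With 0 zeros and 2 poles, the high-frequency asymptotic slope is 20 × (0 − 2) = -40 dB/decade.

-40 dB/decade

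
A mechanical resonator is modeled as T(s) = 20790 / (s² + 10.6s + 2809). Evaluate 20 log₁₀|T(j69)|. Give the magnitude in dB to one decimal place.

|(j69)² + 10.6(j69) + 2809| = |-1952 + j731.4| = 2085
|T(j69)| = 20790 / 2085 = 9.9735
20 log₁₀(9.9735) = 19.98 dB

20.0 dB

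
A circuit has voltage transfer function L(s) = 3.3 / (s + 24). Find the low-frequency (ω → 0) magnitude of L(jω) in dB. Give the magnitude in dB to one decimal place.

-17.2 dB

L(0) = 3.3 / 24 = 0.1375
20 log₁₀(0.1375) = -17.23 dB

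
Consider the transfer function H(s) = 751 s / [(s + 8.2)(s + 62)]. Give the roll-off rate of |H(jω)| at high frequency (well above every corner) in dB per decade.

-20 dB/decade

With 1 zero and 2 poles, the high-frequency asymptotic slope is 20 × (1 − 2) = -20 dB/decade.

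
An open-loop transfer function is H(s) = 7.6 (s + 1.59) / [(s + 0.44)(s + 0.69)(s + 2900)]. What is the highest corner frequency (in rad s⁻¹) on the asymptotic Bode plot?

Break frequencies occur at each pole and zero magnitude: 0.44 rad s⁻¹, 0.69 rad s⁻¹, 1.59 rad s⁻¹, 2900 rad s⁻¹.
The highest is 2900 rad s⁻¹.

2900 rad s⁻¹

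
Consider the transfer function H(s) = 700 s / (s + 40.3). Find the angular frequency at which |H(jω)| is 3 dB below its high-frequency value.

For a single-pole high-pass, the −3 dB point is at the pole: ω = 40.3 rad s⁻¹.

40.3 rad s⁻¹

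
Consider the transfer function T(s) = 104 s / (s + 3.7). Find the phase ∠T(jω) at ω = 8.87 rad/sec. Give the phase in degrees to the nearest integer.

23°

∠(j8.87) = 90.00°
∠(j8.87 + 3.7) = arctan(8.87/3.7) = 67.36°
∠T(j8.87) = 90.00° − 67.36° = 22.64°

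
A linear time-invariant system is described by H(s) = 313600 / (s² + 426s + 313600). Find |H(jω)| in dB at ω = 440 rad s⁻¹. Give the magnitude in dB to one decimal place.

3.0 dB

|(j440)² + 426(j440) + 313600| = |1.2e+05 + j1.8744e+05| = 2.226e+05
|H(j440)| = 313600 / 2.226e+05 = 1.409
20 log₁₀(1.409) = 2.98 dB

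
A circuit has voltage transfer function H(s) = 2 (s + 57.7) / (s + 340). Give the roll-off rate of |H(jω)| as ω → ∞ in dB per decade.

With 1 zero and 1 pole, the high-frequency asymptotic slope is 20 × (1 − 1) = 0 dB/decade.

0 dB/decade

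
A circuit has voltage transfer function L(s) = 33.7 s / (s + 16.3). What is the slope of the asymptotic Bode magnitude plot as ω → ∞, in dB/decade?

With 1 zero and 1 pole, the high-frequency asymptotic slope is 20 × (1 − 1) = 0 dB/decade.

0 dB/decade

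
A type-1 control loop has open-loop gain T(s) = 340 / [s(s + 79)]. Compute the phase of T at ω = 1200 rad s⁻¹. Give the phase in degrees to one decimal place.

∠(j1200 + 79) = arctan(1200/79) = 86.23°
∠(j1200) = 90.00°
∠T(j1200) = − (86.23° + 90.00°) = -176.23°

-176.2 deg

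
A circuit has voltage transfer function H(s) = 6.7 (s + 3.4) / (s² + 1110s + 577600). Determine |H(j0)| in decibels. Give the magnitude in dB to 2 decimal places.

-88.08 dB

H(0) = 6.7 × 3.4 / 577600 = 3.9439e-05
20 log₁₀(3.9439e-05) = -88.081 dB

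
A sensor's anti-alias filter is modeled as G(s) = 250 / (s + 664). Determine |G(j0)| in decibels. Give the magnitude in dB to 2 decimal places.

G(0) = 250 / 664 = 0.37651
20 log₁₀(0.37651) = -8.485 dB

-8.48 dB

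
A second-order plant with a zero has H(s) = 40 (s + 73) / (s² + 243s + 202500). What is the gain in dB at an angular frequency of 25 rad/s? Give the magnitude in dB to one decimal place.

|j25 + 73| = √(25² + 73²) = 77.16
|(j25)² + 243(j25) + 202500| = |2.0188e+05 + j6075| = 2.02e+05
|H(j25)| = 40 × 77.16 / 2.02e+05 = 0.015282
20 log₁₀(0.015282) = -36.32 dB

-36.3 dB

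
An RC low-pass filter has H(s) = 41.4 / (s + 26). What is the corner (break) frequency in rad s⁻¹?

The single real pole at s = −26 gives a corner at ω = 26 rad s⁻¹.

26 rad s⁻¹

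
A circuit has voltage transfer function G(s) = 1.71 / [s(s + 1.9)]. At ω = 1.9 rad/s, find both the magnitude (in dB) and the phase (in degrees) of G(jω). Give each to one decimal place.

|G| = -9.5 dB, ∠G = -135.0°

|j1.9 + 1.9| = √(1.9² + 1.9²) = 2.687
|j1.9| = 1.9
|G(j1.9)| = 1.71 / (2.687 × 1.9) = 0.33495
20 log₁₀(0.33495) = -9.50 dB
∠(j1.9 + 1.9) = arctan(1.9/1.9) = 45.00°
∠(j1.9) = 90.00°
∠G(j1.9) = − (45.00° + 90.00°) = -135.00°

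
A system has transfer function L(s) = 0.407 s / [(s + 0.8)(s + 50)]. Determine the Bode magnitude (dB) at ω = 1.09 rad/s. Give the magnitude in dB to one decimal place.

|j1.09| = 1.09
|j1.09 + 0.8| = √(1.09² + 0.8²) = 1.352
|j1.09 + 50| = √(1.09² + 50²) = 50.01
|L(j1.09)| = 0.407 × 1.09 / (1.352 × 50.01) = 0.0065607
20 log₁₀(0.0065607) = -43.66 dB

-43.7 dB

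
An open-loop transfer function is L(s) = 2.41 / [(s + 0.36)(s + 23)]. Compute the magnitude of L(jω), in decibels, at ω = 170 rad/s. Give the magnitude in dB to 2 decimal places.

-81.66 dB

|j170 + 0.36| = √(170² + 0.36²) = 170
|j170 + 23| = √(170² + 23²) = 171.5
|L(j170)| = 2.41 / (170 × 171.5) = 8.2638e-05
20 log₁₀(8.2638e-05) = -81.656 dB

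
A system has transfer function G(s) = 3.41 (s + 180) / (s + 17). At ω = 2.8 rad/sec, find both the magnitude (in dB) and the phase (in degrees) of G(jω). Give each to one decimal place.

|j2.8 + 180| = √(2.8² + 180²) = 180
|j2.8 + 17| = √(2.8² + 17²) = 17.23
|G(j2.8)| = 3.41 × 180 / 17.23 = 35.63
20 log₁₀(35.63) = 31.04 dB
∠(j2.8 + 180) = arctan(2.8/180) = 0.89°
∠(j2.8 + 17) = arctan(2.8/17) = 9.35°
∠G(j2.8) = 0.89° − 9.35° = -8.46°

|G| = 31.0 dB, ∠G = -8.5 deg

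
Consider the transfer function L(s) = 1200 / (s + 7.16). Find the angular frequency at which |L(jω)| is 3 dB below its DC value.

7.16 rad s⁻¹

For a single-pole low-pass, the −3 dB point is at the pole: ω = 7.16 rad s⁻¹.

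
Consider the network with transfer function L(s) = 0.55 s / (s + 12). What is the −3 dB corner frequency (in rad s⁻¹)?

For a single-pole high-pass, the −3 dB point is at the pole: ω = 12 rad s⁻¹.

12 rad s⁻¹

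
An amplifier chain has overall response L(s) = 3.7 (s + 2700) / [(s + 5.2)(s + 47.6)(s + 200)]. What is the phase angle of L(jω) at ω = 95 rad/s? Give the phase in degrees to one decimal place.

∠(j95 + 2700) = arctan(95/2700) = 2.02°
∠(j95 + 5.2) = arctan(95/5.2) = 86.87°
∠(j95 + 47.6) = arctan(95/47.6) = 63.39°
∠(j95 + 200) = arctan(95/200) = 25.41°
∠L(j95) = 2.02° − (86.87° + 63.39° + 25.41°) = -173.65°

-173.6°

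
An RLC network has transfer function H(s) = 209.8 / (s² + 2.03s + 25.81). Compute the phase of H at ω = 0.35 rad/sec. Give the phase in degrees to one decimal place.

-1.6°

∠[(j0.35)² + 2.03(j0.35) + 25.81] = ∠[25.688 + j0.7105] = 1.58°
∠H(j0.35) = −1.58° = -1.58°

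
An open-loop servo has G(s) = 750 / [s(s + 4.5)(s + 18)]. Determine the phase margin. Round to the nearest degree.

22°

Gain crossover: |G(jω)| = 1 at ω ≈ 5.56 rad/s.
∠G(j5.56) = −90° − arctan(5.56/4.5) − arctan(5.56/18) ≈ -158.21°
PM = 180° + (-158.21°) = 21.79°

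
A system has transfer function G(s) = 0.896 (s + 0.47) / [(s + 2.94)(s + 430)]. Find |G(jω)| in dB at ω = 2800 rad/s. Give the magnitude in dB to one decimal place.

-70.0 dB

|j2800 + 0.47| = √(2800² + 0.47²) = 2800
|j2800 + 2.94| = √(2800² + 2.94²) = 2800
|j2800 + 430| = √(2800² + 430²) = 2833
|G(j2800)| = 0.896 × 2800 / (2800 × 2833) = 0.00031629
20 log₁₀(0.00031629) = -70.00 dB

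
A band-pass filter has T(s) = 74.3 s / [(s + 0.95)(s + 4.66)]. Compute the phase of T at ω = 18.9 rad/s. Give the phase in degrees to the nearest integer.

-73°

∠(j18.9) = 90.00°
∠(j18.9 + 0.95) = arctan(18.9/0.95) = 87.12°
∠(j18.9 + 4.66) = arctan(18.9/4.66) = 76.15°
∠T(j18.9) = 90.00° − (87.12° + 76.15°) = -73.27°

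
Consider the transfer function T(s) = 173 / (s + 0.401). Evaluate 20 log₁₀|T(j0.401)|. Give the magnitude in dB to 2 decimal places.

|j0.401 + 0.401| = √(0.401² + 0.401²) = 0.5671
|T(j0.401)| = 173 / 0.5671 = 305.06
20 log₁₀(305.06) = 49.688 dB

49.69 dB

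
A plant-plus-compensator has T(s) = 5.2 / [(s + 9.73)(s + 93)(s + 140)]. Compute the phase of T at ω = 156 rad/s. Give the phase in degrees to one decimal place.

∠(j156 + 9.73) = arctan(156/9.73) = 86.43°
∠(j156 + 93) = arctan(156/93) = 59.20°
∠(j156 + 140) = arctan(156/140) = 48.09°
∠T(j156) = − (86.43° + 59.20° + 48.09°) = -193.72°

-193.7°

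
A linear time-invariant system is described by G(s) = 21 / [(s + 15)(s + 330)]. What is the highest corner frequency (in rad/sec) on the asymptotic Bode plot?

330 rad/sec

Break frequencies occur at each pole and zero magnitude: 15 rad/sec, 330 rad/sec.
The highest is 330 rad/sec.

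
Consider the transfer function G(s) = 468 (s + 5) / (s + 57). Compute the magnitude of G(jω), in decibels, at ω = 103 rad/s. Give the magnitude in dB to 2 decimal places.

|j103 + 5| = √(103² + 5²) = 103.1
|j103 + 57| = √(103² + 57²) = 117.7
|G(j103)| = 468 × 103.1 / 117.7 = 409.96
20 log₁₀(409.96) = 52.255 dB

52.25 dB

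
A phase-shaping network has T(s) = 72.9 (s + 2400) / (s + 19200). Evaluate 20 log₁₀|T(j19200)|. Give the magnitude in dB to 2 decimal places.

34.31 dB

|j19200 + 2400| = √(19200² + 2400²) = 1.935e+04
|j19200 + 19200| = √(19200² + 19200²) = 2.715e+04
|T(j19200)| = 72.9 × 1.935e+04 / 2.715e+04 = 51.949
20 log₁₀(51.949) = 34.312 dB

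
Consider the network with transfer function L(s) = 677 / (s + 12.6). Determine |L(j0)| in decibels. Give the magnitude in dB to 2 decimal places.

L(0) = 677 / 12.6 = 53.73
20 log₁₀(53.73) = 34.604 dB

34.60 dB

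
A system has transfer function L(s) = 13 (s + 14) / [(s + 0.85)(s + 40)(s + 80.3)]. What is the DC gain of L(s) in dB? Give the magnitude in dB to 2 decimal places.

L(0) = 13 × 14 / (0.85 × 40 × 80.3) = 0.066662
20 log₁₀(0.066662) = -23.522 dB

-23.52 dB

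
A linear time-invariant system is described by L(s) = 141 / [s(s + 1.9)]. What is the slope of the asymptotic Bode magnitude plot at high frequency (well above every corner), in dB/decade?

With 0 zeros and 2 poles, the high-frequency asymptotic slope is 20 × (0 − 2) = -40 dB/decade.

-40 dB/decade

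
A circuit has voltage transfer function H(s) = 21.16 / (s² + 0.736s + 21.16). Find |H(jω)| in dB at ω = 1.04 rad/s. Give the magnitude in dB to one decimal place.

|(j1.04)² + 0.736(j1.04) + 21.16| = |20.078 + j0.76544| = 20.09
|H(j1.04)| = 21.16 / 20.09 = 1.0531
20 log₁₀(1.0531) = 0.45 dB

0.4 dB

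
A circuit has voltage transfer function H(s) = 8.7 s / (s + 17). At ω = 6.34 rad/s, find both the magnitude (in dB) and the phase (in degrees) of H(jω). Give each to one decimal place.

|H| = 9.7 dB, ∠H = 69.5 deg

|j6.34| = 6.34
|j6.34 + 17| = √(6.34² + 17²) = 18.14
|H(j6.34)| = 8.7 × 6.34 / 18.14 = 3.0401
20 log₁₀(3.0401) = 9.66 dB
∠(j6.34) = 90.00°
∠(j6.34 + 17) = arctan(6.34/17) = 20.45°
∠H(j6.34) = 90.00° − 20.45° = 69.55°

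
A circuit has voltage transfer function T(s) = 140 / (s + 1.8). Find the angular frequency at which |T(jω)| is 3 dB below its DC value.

For a single-pole low-pass, the −3 dB point is at the pole: ω = 1.8 rad s⁻¹.

1.8 rad s⁻¹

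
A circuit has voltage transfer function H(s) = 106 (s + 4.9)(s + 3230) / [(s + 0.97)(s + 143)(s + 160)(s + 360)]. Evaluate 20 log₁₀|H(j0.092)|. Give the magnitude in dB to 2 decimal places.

-13.59 dB

|j0.092 + 4.9| = √(0.092² + 4.9²) = 4.901
|j0.092 + 3230| = √(0.092² + 3230²) = 3230
|j0.092 + 0.97| = √(0.092² + 0.97²) = 0.9744
|j0.092 + 143| = √(0.092² + 143²) = 143
|j0.092 + 160| = √(0.092² + 160²) = 160
|j0.092 + 360| = √(0.092² + 360²) = 360
|H(j0.092)| = 106 × 4.901 × 3230 / (0.9744 × 143 × 160 × 360) = 0.20908
20 log₁₀(0.20908) = -13.594 dB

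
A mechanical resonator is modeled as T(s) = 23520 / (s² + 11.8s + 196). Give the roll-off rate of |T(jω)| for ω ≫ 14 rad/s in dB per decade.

-40 dB/decade

With 0 zeros and 2 poles, the high-frequency asymptotic slope is 20 × (0 − 2) = -40 dB/decade.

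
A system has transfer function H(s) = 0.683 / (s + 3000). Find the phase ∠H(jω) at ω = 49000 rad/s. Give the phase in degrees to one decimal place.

∠(j49000 + 3000) = arctan(49000/3000) = 86.50°
∠H(j49000) = −86.50° = -86.50°

-86.5°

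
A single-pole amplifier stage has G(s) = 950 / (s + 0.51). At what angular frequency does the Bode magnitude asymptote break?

0.51 rad/sec

The single real pole at s = −0.51 gives a corner at ω = 0.51 rad/sec.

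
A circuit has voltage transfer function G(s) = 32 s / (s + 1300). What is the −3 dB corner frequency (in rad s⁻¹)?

For a single-pole high-pass, the −3 dB point is at the pole: ω = 1300 rad s⁻¹.

1300 rad s⁻¹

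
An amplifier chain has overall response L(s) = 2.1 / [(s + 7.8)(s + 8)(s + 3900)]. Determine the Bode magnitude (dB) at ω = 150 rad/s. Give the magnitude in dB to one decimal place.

-152.5 dB

|j150 + 7.8| = √(150² + 7.8²) = 150.2
|j150 + 8| = √(150² + 8²) = 150.2
|j150 + 3900| = √(150² + 3900²) = 3903
|L(j150)| = 2.1 / (150.2 × 150.2 × 3903) = 2.3848e-08
20 log₁₀(2.3848e-08) = -152.45 dB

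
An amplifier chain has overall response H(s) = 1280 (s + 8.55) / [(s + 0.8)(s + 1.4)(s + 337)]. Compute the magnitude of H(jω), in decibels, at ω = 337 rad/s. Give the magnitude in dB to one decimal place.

|j337 + 8.55| = √(337² + 8.55²) = 337.1
|j337 + 0.8| = √(337² + 0.8²) = 337
|j337 + 1.4| = √(337² + 1.4²) = 337
|j337 + 337| = √(337² + 337²) = 476.6
|H(j337)| = 1280 × 337.1 / (337 × 337 × 476.6) = 0.007972
20 log₁₀(0.007972) = -41.97 dB

-42.0 dB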